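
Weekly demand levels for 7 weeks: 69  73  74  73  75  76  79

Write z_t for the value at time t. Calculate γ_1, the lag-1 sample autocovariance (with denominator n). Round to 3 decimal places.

Mean z̄ = (69 + 73 + 74 + 73 + 75 + 76 + 79)/7 = 74.1429
Deviations: -5.1429, -1.1429, -0.1429, -1.1429, 0.8571, 1.8571, 4.8571
Σ_{t=1}^{6}(z_t−z̄)(z_{t+1}−z̄) = 15.8367
γ_1 = 15.8367 / 7 = 2.262

2.262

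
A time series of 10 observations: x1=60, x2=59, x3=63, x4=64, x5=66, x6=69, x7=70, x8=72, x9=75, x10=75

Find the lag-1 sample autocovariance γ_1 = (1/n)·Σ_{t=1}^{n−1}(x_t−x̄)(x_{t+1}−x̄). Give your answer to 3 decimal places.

22.531

Mean x̄ = (60 + 59 + 63 + 64 + 66 + 69 + 70 + 72 + 75 + 75)/10 = 67.3000
Σ_{t=1}^{9}(x_t−x̄)(x_{t+1}−x̄) = 225.3100
γ_1 = 225.3100 / 10 = 22.531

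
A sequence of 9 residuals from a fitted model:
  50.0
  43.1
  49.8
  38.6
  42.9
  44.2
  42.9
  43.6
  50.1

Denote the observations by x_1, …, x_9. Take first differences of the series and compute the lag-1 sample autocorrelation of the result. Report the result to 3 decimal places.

-0.573

First differences Δx: -6.9, 6.7, -11.2, 4.3, 1.3, -1.3, 0.7, 6.5
Mean of differences = 0.0125
Numerator Σ(Δx_t−Δx̄)(Δx_{t+1}−Δx̄) = -161.8964
Denominator Σ(Δx_t−Δx̄)² = 282.5488
r_1(Δx) = -161.8964 / 282.5488 = -0.573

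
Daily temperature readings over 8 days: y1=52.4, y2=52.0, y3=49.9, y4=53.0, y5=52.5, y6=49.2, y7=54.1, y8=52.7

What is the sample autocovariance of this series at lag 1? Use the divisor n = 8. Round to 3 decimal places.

Mean ȳ = (52.4 + 52.0 + 49.9 + 53.0 + 52.5 + 49.2 + 54.1 + 52.7)/8 = 51.9750
Σ_{t=1}^{7}(y_t−ȳ)(y_{t+1}−ȳ) = -7.4431
γ_1 = -7.4431 / 8 = -0.930

-0.930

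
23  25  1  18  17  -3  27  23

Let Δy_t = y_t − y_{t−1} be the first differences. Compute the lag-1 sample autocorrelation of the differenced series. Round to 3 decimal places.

First differences Δy: 2, -24, 17, -1, -20, 30, -4
Mean of differences = 0.0000
Numerator Σ(Δy_t−Δȳ)(Δy_{t+1}−Δȳ) = -1173.0000
Denominator Σ(Δy_t−Δȳ)² = 2186.0000
r_1(Δy) = -1173.0000 / 2186.0000 = -0.537

-0.537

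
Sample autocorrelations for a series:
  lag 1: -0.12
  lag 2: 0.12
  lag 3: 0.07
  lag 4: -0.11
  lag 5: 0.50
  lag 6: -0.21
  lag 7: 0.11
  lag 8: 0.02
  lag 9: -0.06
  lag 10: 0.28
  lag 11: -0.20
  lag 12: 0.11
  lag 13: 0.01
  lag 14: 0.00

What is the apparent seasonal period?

The largest autocorrelation is r_5 = 0.50, with a weaker echo at lag 10 (0.28); the remaining lags stay at or below 0.12.
The dominant spike at lag 5 indicates a seasonal period of 5.

5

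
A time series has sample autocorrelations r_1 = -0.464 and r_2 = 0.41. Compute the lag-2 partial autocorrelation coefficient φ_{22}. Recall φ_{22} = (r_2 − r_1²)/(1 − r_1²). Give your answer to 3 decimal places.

φ_{22} = (r_2 − r_1²) / (1 − r_1²)
r_1² = (-0.464)² = 0.215296
Numerator = 0.41 − 0.2153 = 0.1947; denominator = 1 − 0.2153 = 0.7847
φ_{22} = 0.1947 / 0.7847 = 0.248

0.248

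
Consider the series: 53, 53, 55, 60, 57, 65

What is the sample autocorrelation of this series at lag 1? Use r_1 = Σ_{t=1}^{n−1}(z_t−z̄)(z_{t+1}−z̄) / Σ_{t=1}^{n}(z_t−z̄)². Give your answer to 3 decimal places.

0.170

Mean z̄ = (53 + 53 + 55 + 60 + 57 + 65)/6 = 57.1667
Σ(z_t−z̄)(z_{t+1}−z̄) = (17.3611) + (9.0278) + (-6.1389) + (-0.4722) + (-1.3056) = 18.4722
Denominator Σ(z_t−z̄)² = 108.8333
r_1 = 18.4722 / 108.8333 = 0.170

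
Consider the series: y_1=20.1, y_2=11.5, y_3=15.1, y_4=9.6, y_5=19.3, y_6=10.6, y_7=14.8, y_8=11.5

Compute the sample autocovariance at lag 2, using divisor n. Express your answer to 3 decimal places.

6.415

Mean ȳ = (20.1 + 11.5 + 15.1 + 9.6 + 19.3 + 10.6 + 14.8 + 11.5)/8 = 14.0625
Deviations: 6.0375, -2.5625, 1.0375, -4.4625, 5.2375, -3.4625, 0.7375, -2.5625
Σ_{t=1}^{6}(y_t−ȳ)(y_{t+2}−ȳ) = 51.3197
γ_2 = 51.3197 / 8 = 6.415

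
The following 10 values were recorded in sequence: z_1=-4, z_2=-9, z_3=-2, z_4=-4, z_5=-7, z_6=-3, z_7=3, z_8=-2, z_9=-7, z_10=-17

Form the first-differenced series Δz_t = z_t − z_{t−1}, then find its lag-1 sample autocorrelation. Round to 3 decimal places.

First differences Δz: -5, 7, -2, -3, 4, 6, -5, -5, -10
Mean of differences = -1.4444
Numerator Σ(Δz_t−Δz̄)(Δz_{t+1}−Δz̄) = 14.8025
Denominator Σ(Δz_t−Δz̄)² = 270.2222
r_1(Δz) = 14.8025 / 270.2222 = 0.055

0.055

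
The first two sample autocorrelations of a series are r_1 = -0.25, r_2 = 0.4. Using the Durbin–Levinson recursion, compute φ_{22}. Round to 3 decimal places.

0.360

φ_{22} = (r_2 − r_1²) / (1 − r_1²)
r_1² = (-0.25)² = 0.0625
Numerator = 0.4 − 0.0625 = 0.3375; denominator = 1 − 0.0625 = 0.9375
φ_{22} = 0.3375 / 0.9375 = 0.360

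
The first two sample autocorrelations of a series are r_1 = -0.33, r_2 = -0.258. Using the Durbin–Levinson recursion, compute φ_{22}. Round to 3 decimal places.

φ_{22} = (r_2 − r_1²) / (1 − r_1²)
r_1² = (-0.33)² = 0.1089
Numerator = -0.258 − 0.1089 = -0.3669; denominator = 1 − 0.1089 = 0.8911
φ_{22} = -0.3669 / 0.8911 = -0.412

-0.412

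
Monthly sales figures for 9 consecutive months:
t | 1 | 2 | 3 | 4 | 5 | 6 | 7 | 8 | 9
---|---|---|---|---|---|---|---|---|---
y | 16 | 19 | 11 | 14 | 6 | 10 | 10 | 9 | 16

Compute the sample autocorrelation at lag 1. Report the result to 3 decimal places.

Mean ȳ = (16 + 19 + 11 + 14 + 6 + 10 + 10 + 9 + 16)/9 = 12.3333
Numerator Σ_{t=1}^{8}(y_t−ȳ)(y_{t+1}−ȳ) = 18.5556
Denominator Σ(y_t−ȳ)² = 138.0000
r_1 = 18.5556 / 138.0000 = 0.134

0.134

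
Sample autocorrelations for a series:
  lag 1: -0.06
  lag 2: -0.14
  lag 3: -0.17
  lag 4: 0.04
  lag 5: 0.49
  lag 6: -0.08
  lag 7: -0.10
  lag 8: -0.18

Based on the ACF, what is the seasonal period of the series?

The largest autocorrelation is r_5 = 0.49; the remaining lags stay at or below 0.04.
The dominant spike at lag 5 indicates a seasonal period of 5.

5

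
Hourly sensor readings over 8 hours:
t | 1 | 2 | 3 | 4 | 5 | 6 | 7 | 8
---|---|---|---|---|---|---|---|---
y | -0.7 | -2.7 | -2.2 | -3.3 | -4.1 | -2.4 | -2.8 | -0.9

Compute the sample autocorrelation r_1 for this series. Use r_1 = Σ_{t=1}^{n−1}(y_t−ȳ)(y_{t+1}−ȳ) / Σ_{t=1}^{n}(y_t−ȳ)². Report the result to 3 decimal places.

Mean ȳ = (-0.7 − 2.7 − 2.2 − 3.3 − 4.1 − 2.4 − 2.8 − 0.9)/8 = -2.3875
Deviations from mean: 1.6875, -0.3125, 0.1875, -0.9125, -1.7125, -0.0125, -0.4125, 1.4875
Numerator Σ_{t=1}^{7}(y_t−ȳ)(y_{t+1}−ȳ) = 0.2186
Denominator Σ(y_t−ȳ)² = 9.1288
r_1 = 0.2186 / 9.1288 = 0.024

0.024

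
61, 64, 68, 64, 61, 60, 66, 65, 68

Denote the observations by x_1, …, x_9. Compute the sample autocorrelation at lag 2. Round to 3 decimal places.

-0.366

Mean x̄ = (61 + 64 + 68 + 64 + 61 + 60 + 66 + 65 + 68)/9 = 64.1111
Σ(x_t−x̄)(x_{t+2}−x̄) = (-12.0988) + (0.0123) + (-12.0988) + (0.4568) + (-5.8765) + (-3.6543) + (7.3457) = -25.9136
Denominator Σ(x_t−x̄)² = 70.8889
r_2 = -25.9136 / 70.8889 = -0.366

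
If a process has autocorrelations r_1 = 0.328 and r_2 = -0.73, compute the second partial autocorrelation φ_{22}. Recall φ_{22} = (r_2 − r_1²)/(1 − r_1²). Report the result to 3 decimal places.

-0.939

φ_{22} = (r_2 − r_1²) / (1 − r_1²)
r_1² = (0.328)² = 0.107584
Numerator = -0.73 − 0.1076 = -0.8376; denominator = 1 − 0.1076 = 0.8924
φ_{22} = -0.8376 / 0.8924 = -0.939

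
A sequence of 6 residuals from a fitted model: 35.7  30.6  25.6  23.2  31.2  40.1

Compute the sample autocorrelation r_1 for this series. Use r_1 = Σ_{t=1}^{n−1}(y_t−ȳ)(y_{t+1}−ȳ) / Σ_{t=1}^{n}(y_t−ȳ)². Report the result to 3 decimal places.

0.223

Mean ȳ = (35.7 + 30.6 + 25.6 + 23.2 + 31.2 + 40.1)/6 = 31.0667
Numerator Σ_{t=1}^{5}(y_t−ȳ)(y_{t+1}−ȳ) = 43.5489
Denominator Σ(y_t−ȳ)² = 195.0733
r_1 = 43.5489 / 195.0733 = 0.223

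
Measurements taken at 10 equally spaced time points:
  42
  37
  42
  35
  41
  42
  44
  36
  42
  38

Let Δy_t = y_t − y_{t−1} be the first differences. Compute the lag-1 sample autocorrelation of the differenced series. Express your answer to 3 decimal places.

-0.708

First differences Δy: -5, 5, -7, 6, 1, 2, -8, 6, -4
Mean of differences = -0.4444
Numerator Σ(Δy_t−Δȳ)(Δy_{t+1}−Δȳ) = -179.9753
Denominator Σ(Δy_t−Δȳ)² = 254.2222
r_1(Δy) = -179.9753 / 254.2222 = -0.708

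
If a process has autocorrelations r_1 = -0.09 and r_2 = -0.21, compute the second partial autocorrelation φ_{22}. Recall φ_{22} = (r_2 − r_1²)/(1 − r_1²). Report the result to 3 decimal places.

φ_{22} = (r_2 − r_1²) / (1 − r_1²)
r_1² = (-0.09)² = 0.0081
Numerator = -0.21 − 0.0081 = -0.2181; denominator = 1 − 0.0081 = 0.9919
φ_{22} = -0.2181 / 0.9919 = -0.220

-0.220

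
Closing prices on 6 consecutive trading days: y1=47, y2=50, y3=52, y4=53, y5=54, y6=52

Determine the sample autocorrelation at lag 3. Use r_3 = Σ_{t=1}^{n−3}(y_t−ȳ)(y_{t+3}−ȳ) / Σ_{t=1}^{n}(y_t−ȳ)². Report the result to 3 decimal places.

-0.330

Mean ȳ = (47 + 50 + 52 + 53 + 54 + 52)/6 = 51.3333
Deviations from mean: -4.3333, -1.3333, 0.6667, 1.6667, 2.6667, 0.6667
Numerator Σ_{t=1}^{3}(y_t−ȳ)(y_{t+3}−ȳ) = -10.3333
Denominator Σ(y_t−ȳ)² = 31.3333
r_3 = -10.3333 / 31.3333 = -0.330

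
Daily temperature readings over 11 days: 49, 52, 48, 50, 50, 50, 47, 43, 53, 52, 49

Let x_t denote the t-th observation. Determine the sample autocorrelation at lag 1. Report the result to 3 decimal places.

Mean x̄ = (49 + 52 + 48 + 50 + 50 + 50 + 47 + 43 + 53 + 52 + 49)/11 = 49.3636
Numerator Σ_{t=1}^{10}(x_t−x̄)(x_{t+1}−x̄) = -5.5868
Denominator Σ(x_t−x̄)² = 76.5455
r_1 = -5.5868 / 76.5455 = -0.073

-0.073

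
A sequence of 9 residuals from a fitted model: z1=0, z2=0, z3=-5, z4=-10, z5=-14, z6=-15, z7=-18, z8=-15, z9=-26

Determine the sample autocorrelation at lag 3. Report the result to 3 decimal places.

0.027

Mean z̄ = (0 + 0 − 5 − 10 − 14 − 15 − 18 − 15 − 26)/9 = -11.4444
Σ(z_t−z̄)(z_{t+3}−z̄) = (16.5309) + (-29.2469) + (-22.9136) + (-9.4691) + (9.0864) + (51.7531) = 15.7407
Denominator Σ(z_t−z̄)² = 592.2222
r_3 = 15.7407 / 592.2222 = 0.027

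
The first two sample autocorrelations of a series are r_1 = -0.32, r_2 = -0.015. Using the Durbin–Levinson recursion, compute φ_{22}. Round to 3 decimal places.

-0.131

φ_{22} = (r_2 − r_1²) / (1 − r_1²)
r_1² = (-0.32)² = 0.1024
Numerator = -0.015 − 0.1024 = -0.1174; denominator = 1 − 0.1024 = 0.8976
φ_{22} = -0.1174 / 0.8976 = -0.131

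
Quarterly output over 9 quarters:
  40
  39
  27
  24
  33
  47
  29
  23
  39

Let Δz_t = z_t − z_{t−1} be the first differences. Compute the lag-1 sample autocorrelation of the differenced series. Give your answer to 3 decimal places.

First differences Δz: -1, -12, -3, 9, 14, -18, -6, 16
Mean of differences = -0.1250
Numerator Σ(Δz_t−Δz̄)(Δz_{t+1}−Δz̄) = -95.0156
Denominator Σ(Δz_t−Δz̄)² = 1046.8750
r_1(Δz) = -95.0156 / 1046.8750 = -0.091

-0.091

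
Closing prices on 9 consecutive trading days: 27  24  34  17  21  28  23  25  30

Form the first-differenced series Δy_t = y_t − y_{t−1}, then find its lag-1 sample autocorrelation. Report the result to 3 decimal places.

-0.534

First differences Δy: -3, 10, -17, 4, 7, -5, 2, 5
Mean of differences = 0.3750
Numerator Σ(Δy_t−Δȳ)(Δy_{t+1}−Δȳ) = -275.5156
Denominator Σ(Δy_t−Δȳ)² = 515.8750
r_1(Δy) = -275.5156 / 515.8750 = -0.534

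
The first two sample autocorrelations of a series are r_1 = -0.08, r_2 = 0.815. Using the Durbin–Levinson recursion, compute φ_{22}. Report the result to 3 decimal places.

φ_{22} = (r_2 − r_1²) / (1 − r_1²)
r_1² = (-0.08)² = 0.0064
Numerator = 0.815 − 0.0064 = 0.8086; denominator = 1 − 0.0064 = 0.9936
φ_{22} = 0.8086 / 0.9936 = 0.814

0.814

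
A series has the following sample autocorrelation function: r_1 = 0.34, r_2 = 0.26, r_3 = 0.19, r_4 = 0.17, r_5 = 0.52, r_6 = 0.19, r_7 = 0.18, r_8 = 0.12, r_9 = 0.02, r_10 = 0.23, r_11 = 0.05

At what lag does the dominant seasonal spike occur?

5

The largest autocorrelation is r_5 = 0.52; the remaining lags stay at or below 0.34. The elevated value at lag 1 (0.34), dropping to 0.26 at lag 2, reflects decaying short-term dependence rather than seasonality.
The dominant spike at lag 5 indicates a seasonal period of 5.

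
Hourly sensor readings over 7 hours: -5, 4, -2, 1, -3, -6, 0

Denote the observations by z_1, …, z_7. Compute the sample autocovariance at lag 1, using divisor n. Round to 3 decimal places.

-3.843

Mean z̄ = (-5 + 4 − 2 + 1 − 3 − 6 + 0)/7 = -1.5714
Σ_{t=1}^{6}(z_t−z̄)(z_{t+1}−z̄) = -26.8980
γ_1 = -26.8980 / 7 = -3.843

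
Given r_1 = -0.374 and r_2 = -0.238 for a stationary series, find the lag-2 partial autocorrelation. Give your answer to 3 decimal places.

-0.439

φ_{22} = (r_2 − r_1²) / (1 − r_1²)
r_1² = (-0.374)² = 0.139876
Numerator = -0.238 − 0.1399 = -0.3779; denominator = 1 − 0.1399 = 0.8601
φ_{22} = -0.3779 / 0.8601 = -0.439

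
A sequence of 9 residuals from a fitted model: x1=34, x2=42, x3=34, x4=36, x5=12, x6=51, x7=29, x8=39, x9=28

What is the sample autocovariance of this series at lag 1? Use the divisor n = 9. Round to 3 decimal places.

Mean x̄ = (34 + 42 + 34 + 36 + 12 + 51 + 29 + 39 + 28)/9 = 33.8889
Σ_{t=1}^{8}(x_t−x̄)(x_{t+1}−x̄) = -557.4568
γ_1 = -557.4568 / 9 = -61.940

-61.940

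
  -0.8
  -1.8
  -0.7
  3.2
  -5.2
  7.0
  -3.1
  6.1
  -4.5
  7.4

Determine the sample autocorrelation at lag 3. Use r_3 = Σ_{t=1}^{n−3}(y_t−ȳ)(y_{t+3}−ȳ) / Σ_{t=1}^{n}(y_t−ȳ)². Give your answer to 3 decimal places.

Mean ȳ = (-0.8 − 1.8 − 0.7 + 3.2 − 5.2 + 7.0 − 3.1 + 6.1 − 4.5 + 7.4)/10 = 0.7600
Numerator Σ_{t=1}^{7}(y_t−ȳ)(y_{t+3}−ȳ) = -97.3568
Denominator Σ(y_t−ȳ)² = 206.7040
r_3 = -97.3568 / 206.7040 = -0.471

-0.471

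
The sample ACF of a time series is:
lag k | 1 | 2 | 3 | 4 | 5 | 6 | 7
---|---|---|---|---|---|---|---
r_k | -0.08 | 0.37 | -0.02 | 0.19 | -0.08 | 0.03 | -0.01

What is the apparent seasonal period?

2

The largest autocorrelation is r_2 = 0.37, with a weaker echo at lag 4 (0.19); the remaining lags stay at or below 0.03.
The dominant spike at lag 2 indicates a seasonal period of 2.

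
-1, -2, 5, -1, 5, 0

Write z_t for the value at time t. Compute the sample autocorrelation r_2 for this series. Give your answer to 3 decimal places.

Mean z̄ = (-1 − 2 + 5 − 1 + 5 + 0)/6 = 1.0000
Deviations from mean: -2.0000, -3.0000, 4.0000, -2.0000, 4.0000, -1.0000
Σ(z_t−z̄)(z_{t+2}−z̄) = (-8.0000) + (6.0000) + (16.0000) + (2.0000) = 16.0000
Denominator Σ(z_t−z̄)² = 50.0000
r_2 = 16.0000 / 50.0000 = 0.320

0.320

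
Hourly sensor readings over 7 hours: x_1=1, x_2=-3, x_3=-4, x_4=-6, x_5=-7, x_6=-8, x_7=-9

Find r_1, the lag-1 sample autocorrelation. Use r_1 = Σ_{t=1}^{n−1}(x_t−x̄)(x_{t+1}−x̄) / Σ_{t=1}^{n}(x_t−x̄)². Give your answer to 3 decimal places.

Mean x̄ = (1 − 3 − 4 − 6 − 7 − 8 − 9)/7 = -5.1429
Deviations from mean: 6.1429, 2.1429, 1.1429, -0.8571, -1.8571, -2.8571, -3.8571
Σ(x_t−x̄)(x_{t+1}−x̄) = (13.1633) + (2.4490) + (-0.9796) + (1.5918) + (5.3061) + (11.0204) = 32.5510
Denominator Σ(x_t−x̄)² = 70.8571
r_1 = 32.5510 / 70.8571 = 0.459

0.459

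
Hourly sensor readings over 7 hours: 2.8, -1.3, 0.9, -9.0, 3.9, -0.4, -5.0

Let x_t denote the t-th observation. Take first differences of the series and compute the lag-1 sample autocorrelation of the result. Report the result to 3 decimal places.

-0.617

First differences Δx: -4.1, 2.2, -9.9, 12.9, -4.3, -4.6
Mean of differences = -1.3000
Numerator Σ(Δx_t−Δx̄)(Δx_{t+1}−Δx̄) = -194.7200
Denominator Σ(Δx_t−Δx̄)² = 315.5800
r_1(Δx) = -194.7200 / 315.5800 = -0.617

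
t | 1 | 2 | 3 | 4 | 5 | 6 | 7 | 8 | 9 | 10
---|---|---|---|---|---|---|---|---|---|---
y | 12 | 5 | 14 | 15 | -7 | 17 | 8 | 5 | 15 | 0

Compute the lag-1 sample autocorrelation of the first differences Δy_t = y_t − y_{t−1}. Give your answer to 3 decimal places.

-0.605

First differences Δy: -7, 9, 1, -22, 24, -9, -3, 10, -15
Mean of differences = -1.3333
Numerator Σ(Δy_t−Δȳ)(Δy_{t+1}−Δȳ) = -961.4444
Denominator Σ(Δy_t−Δȳ)² = 1590.0000
r_1(Δy) = -961.4444 / 1590.0000 = -0.605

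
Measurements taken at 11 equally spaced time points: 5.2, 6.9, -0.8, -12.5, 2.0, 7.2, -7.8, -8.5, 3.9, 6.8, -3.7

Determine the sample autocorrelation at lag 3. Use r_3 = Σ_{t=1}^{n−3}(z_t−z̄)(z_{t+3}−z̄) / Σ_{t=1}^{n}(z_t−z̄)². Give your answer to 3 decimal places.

Mean z̄ = (5.2 + 6.9 − 0.8 − 12.5 + 2.0 + 7.2 − 7.8 − 8.5 + 3.9 + 6.8 − 3.7)/11 = -0.1182
Numerator Σ_{t=1}^{8}(z_t−z̄)(z_{t+3}−z̄) = 27.6717
Denominator Σ(z_t−z̄)² = 495.4564
r_3 = 27.6717 / 495.4564 = 0.056

0.056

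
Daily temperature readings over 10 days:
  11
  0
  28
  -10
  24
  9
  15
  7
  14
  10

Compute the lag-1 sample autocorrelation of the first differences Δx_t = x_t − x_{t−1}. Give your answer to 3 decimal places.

-0.872

First differences Δx: -11, 28, -38, 34, -15, 6, -8, 7, -4
Mean of differences = -0.1111
Numerator Σ(Δx_t−Δx̄)(Δx_{t+1}−Δx̄) = -3394.4568
Denominator Σ(Δx_t−Δx̄)² = 3894.8889
r_1(Δx) = -3394.4568 / 3894.8889 = -0.872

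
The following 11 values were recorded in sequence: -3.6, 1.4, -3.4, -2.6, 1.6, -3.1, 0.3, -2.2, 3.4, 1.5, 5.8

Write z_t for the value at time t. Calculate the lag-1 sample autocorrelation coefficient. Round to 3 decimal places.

Mean z̄ = (-3.6 + 1.4 − 3.4 − 2.6 + 1.6 − 3.1 + 0.3 − 2.2 + 3.4 + 1.5 + 5.8)/11 = -0.0818
Numerator Σ_{t=1}^{10}(z_t−z̄)(z_{t+1}−z̄) = -5.6103
Denominator Σ(z_t−z̄)² = 97.7164
r_1 = -5.6103 / 97.7164 = -0.057

-0.057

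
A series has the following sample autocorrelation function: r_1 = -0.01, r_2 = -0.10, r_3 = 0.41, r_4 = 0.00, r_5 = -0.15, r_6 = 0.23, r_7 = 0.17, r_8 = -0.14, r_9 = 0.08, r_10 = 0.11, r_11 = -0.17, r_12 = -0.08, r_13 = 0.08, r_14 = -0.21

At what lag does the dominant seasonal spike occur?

3

The largest autocorrelation is r_3 = 0.41, with a weaker echo at lag 6 (0.23); the remaining lags stay at or below 0.17.
The dominant spike at lag 3 indicates a seasonal period of 3.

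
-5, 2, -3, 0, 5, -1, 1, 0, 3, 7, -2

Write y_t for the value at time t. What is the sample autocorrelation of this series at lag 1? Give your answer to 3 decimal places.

-0.198

Mean ȳ = (-5 + 2 − 3 + 0 + 5 − 1 + 1 + 0 + 3 + 7 − 2)/11 = 0.6364
Numerator Σ_{t=1}^{10}(y_t−ȳ)(y_{t+1}−ȳ) = -24.3140
Denominator Σ(y_t−ȳ)² = 122.5455
r_1 = -24.3140 / 122.5455 = -0.198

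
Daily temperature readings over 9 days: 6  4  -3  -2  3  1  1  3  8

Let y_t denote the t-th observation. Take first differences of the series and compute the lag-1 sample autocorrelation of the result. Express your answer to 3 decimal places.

0.109

First differences Δy: -2, -7, 1, 5, -2, 0, 2, 5
Mean of differences = 0.2500
Numerator Σ(Δy_t−Δȳ)(Δy_{t+1}−Δȳ) = 12.1875
Denominator Σ(Δy_t−Δȳ)² = 111.5000
r_1(Δy) = 12.1875 / 111.5000 = 0.109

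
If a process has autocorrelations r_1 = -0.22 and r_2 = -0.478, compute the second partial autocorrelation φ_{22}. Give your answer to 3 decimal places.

-0.553

φ_{22} = (r_2 − r_1²) / (1 − r_1²)
r_1² = (-0.22)² = 0.0484
Numerator = -0.478 − 0.0484 = -0.5264; denominator = 1 − 0.0484 = 0.9516
φ_{22} = -0.5264 / 0.9516 = -0.553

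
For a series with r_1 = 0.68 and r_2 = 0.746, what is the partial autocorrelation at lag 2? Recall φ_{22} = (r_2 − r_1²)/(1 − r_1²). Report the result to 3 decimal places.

0.528

φ_{22} = (r_2 − r_1²) / (1 − r_1²)
r_1² = (0.68)² = 0.4624
Numerator = 0.746 − 0.4624 = 0.2836; denominator = 1 − 0.4624 = 0.5376
φ_{22} = 0.2836 / 0.5376 = 0.528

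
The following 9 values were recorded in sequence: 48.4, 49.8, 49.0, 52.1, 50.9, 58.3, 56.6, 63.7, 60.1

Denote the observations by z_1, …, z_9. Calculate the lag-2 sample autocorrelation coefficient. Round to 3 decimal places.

Mean z̄ = (48.4 + 49.8 + 49.0 + 52.1 + 50.9 + 58.3 + 56.6 + 63.7 + 60.1)/9 = 54.3222
Σ(z_t−z̄)(z_{t+2}−z̄) = (31.5194) + (10.0494) + (18.2138) + (-8.8395) + (-7.7951) + (37.3027) + (13.1605) = 93.6112
Denominator Σ(z_t−z̄)² = 242.8356
r_2 = 93.6112 / 242.8356 = 0.385

0.385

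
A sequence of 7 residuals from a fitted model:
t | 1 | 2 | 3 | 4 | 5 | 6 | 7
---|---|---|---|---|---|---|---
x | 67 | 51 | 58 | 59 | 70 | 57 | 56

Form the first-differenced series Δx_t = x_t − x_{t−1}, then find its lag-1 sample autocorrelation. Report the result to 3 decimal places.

-0.375

First differences Δx: -16, 7, 1, 11, -13, -1
Mean of differences = -1.8333
Numerator Σ(Δx_t−Δx̄)(Δx_{t+1}−Δx̄) = -216.3611
Denominator Σ(Δx_t−Δx̄)² = 576.8333
r_1(Δx) = -216.3611 / 576.8333 = -0.375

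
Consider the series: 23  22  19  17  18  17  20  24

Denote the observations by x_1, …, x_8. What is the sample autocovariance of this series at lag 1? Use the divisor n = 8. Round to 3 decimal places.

Mean x̄ = (23 + 22 + 19 + 17 + 18 + 17 + 20 + 24)/8 = 20.0000
Deviations: 3.0000, 2.0000, -1.0000, -3.0000, -2.0000, -3.0000, 0.0000, 4.0000
Σ_{t=1}^{7}(x_t−x̄)(x_{t+1}−x̄) = 19.0000
γ_1 = 19.0000 / 8 = 2.375

2.375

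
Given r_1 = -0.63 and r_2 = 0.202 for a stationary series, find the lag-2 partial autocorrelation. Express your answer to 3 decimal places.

-0.323

φ_{22} = (r_2 − r_1²) / (1 − r_1²)
r_1² = (-0.63)² = 0.3969
Numerator = 0.202 − 0.3969 = -0.1949; denominator = 1 − 0.3969 = 0.6031
φ_{22} = -0.1949 / 0.6031 = -0.323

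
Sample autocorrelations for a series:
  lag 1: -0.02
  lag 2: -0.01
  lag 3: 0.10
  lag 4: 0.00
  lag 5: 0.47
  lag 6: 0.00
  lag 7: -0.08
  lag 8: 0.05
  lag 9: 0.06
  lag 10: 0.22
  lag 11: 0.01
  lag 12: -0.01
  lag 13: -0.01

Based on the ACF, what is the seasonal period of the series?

5

The largest autocorrelation is r_5 = 0.47, with a weaker echo at lag 10 (0.22); the remaining lags stay at or below 0.10.
The dominant spike at lag 5 indicates a seasonal period of 5.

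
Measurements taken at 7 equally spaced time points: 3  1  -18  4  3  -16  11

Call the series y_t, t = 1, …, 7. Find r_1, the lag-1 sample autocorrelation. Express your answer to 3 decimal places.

Mean ȳ = (3 + 1 − 18 + 4 + 3 − 16 + 11)/7 = -1.7143
Deviations from mean: 4.7143, 2.7143, -16.2857, 5.7143, 4.7143, -14.2857, 12.7143
Σ(y_t−ȳ)(y_{t+1}−ȳ) = (12.7959) + (-44.2041) + (-93.0612) + (26.9388) + (-67.3469) + (-181.6327) = -346.5102
Denominator Σ(y_t−ȳ)² = 715.4286
r_1 = -346.5102 / 715.4286 = -0.484

-0.484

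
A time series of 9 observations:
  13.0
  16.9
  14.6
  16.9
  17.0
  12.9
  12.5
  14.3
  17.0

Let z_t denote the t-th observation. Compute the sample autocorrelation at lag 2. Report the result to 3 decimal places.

Mean z̄ = (13.0 + 16.9 + 14.6 + 16.9 + 17.0 + 12.9 + 12.5 + 14.3 + 17.0)/9 = 15.0111
Σ(z_t−z̄)(z_{t+2}−z̄) = (0.8268) + (3.5679) + (-0.8177) + (-3.9877) + (-4.9943) + (1.5012) + (-4.9943) = -8.8980
Denominator Σ(z_t−z̄)² = 30.5289
r_2 = -8.8980 / 30.5289 = -0.291

-0.291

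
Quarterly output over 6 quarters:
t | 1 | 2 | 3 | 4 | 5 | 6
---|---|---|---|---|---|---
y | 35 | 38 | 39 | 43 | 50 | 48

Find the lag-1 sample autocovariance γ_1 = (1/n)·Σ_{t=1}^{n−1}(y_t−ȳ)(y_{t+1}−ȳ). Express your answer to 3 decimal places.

Mean ȳ = (35 + 38 + 39 + 43 + 50 + 48)/6 = 42.1667
Deviations: -7.1667, -4.1667, -3.1667, 0.8333, 7.8333, 5.8333
Σ_{t=1}^{5}(y_t−ȳ)(y_{t+1}−ȳ) = 92.6389
γ_1 = 92.6389 / 6 = 15.440

15.440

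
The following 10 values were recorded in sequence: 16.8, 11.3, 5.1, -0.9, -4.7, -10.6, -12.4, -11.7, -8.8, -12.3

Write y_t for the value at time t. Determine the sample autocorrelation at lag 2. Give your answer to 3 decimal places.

Mean ȳ = (16.8 + 11.3 + 5.1 − 0.9 − 4.7 − 10.6 − 12.4 − 11.7 − 8.8 − 12.3)/10 = -2.8200
Numerator Σ_{t=1}^{8}(y_t−ȳ)(y_{t+2}−ȳ) = 381.2412
Denominator Σ(y_t−ȳ)² = 1011.0560
r_2 = 381.2412 / 1011.0560 = 0.377

0.377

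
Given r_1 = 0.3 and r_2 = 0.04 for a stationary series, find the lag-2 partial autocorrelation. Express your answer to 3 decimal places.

-0.055

φ_{22} = (r_2 − r_1²) / (1 − r_1²)
r_1² = (0.3)² = 0.09
Numerator = 0.04 − 0.0900 = -0.0500; denominator = 1 − 0.0900 = 0.9100
φ_{22} = -0.0500 / 0.9100 = -0.055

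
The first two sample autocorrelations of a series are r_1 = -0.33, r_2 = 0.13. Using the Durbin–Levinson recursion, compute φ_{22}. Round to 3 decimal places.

0.024

φ_{22} = (r_2 − r_1²) / (1 − r_1²)
r_1² = (-0.33)² = 0.1089
Numerator = 0.13 − 0.1089 = 0.0211; denominator = 1 − 0.1089 = 0.8911
φ_{22} = 0.0211 / 0.8911 = 0.024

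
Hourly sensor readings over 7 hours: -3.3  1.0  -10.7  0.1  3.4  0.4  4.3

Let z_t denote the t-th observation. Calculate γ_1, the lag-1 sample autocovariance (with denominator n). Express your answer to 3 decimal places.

-2.300

Mean z̄ = (-3.3 + 1.0 − 10.7 + 0.1 + 3.4 + 0.4 + 4.3)/7 = -0.6857
Deviations: -2.6143, 1.6857, -10.0143, 0.7857, 4.0857, 1.0857, 4.9857
Σ_{t=1}^{6}(z_t−z̄)(z_{t+1}−z̄) = -16.0973
γ_1 = -16.0973 / 7 = -2.300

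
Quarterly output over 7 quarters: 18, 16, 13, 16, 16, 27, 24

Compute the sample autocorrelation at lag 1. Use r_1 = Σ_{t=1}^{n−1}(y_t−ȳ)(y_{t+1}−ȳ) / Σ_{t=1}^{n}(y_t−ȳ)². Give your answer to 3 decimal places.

0.401

Mean ȳ = (18 + 16 + 13 + 16 + 16 + 27 + 24)/7 = 18.5714
Deviations from mean: -0.5714, -2.5714, -5.5714, -2.5714, -2.5714, 8.4286, 5.4286
Numerator Σ_{t=1}^{6}(y_t−ȳ)(y_{t+1}−ȳ) = 60.8163
Denominator Σ(y_t−ȳ)² = 151.7143
r_1 = 60.8163 / 151.7143 = 0.401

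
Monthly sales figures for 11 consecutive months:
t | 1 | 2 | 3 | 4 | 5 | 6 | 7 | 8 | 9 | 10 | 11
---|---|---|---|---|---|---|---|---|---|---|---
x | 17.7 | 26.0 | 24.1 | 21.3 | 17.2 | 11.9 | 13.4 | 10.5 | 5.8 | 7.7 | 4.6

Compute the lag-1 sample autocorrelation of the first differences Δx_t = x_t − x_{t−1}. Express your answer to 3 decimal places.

First differences Δx: 8.3, -1.9, -2.8, -4.1, -5.3, 1.5, -2.9, -4.7, 1.9, -3.1
Mean of differences = -1.3100
Numerator Σ(Δx_t−Δx̄)(Δx_{t+1}−Δx̄) = -16.4191
Denominator Σ(Δx_t−Δx̄)² = 154.0490
r_1(Δx) = -16.4191 / 154.0490 = -0.107

-0.107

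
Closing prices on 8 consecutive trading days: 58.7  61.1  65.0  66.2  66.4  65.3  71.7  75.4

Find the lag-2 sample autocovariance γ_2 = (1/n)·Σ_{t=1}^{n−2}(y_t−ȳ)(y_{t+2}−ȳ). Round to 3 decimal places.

Mean ȳ = (58.7 + 61.1 + 65.0 + 66.2 + 66.4 + 65.3 + 71.7 + 75.4)/8 = 66.2250
Σ_{t=1}^{6}(y_t−ȳ)(y_{t+2}−ȳ) = 1.6263
γ_2 = 1.6263 / 8 = 0.203

0.203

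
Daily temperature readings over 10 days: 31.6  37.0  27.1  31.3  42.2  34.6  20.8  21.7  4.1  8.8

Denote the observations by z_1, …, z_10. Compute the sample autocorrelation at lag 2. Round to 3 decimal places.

Mean z̄ = (31.6 + 37.0 + 27.1 + 31.3 + 42.2 + 34.6 + 20.8 + 21.7 + 4.1 + 8.8)/10 = 25.9200
Numerator Σ_{t=1}^{8}(z_t−z̄)(z_{t+2}−z̄) = 196.2032
Denominator Σ(z_t−z̄)² = 1338.9760
r_2 = 196.2032 / 1338.9760 = 0.147

0.147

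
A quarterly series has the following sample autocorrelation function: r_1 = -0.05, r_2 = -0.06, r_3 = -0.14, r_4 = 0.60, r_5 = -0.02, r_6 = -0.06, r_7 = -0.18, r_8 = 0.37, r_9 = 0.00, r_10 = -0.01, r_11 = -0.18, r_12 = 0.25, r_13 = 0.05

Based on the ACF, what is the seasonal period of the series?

4

The largest autocorrelation is r_4 = 0.60, with weaker echoes at lags 8 (0.37) and 12 (0.25); the remaining lags stay at or below 0.05.
The dominant spike at lag 4 indicates a seasonal period of 4.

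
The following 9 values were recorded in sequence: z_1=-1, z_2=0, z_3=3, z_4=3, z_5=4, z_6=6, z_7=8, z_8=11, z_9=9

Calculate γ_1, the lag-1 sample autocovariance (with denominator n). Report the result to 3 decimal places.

Mean z̄ = (-1 + 0 + 3 + 3 + 4 + 6 + 8 + 11 + 9)/9 = 4.7778
Σ_{t=1}^{8}(z_t−z̄)(z_{t+1}−z̄) = 89.9506
γ_1 = 89.9506 / 9 = 9.995

9.995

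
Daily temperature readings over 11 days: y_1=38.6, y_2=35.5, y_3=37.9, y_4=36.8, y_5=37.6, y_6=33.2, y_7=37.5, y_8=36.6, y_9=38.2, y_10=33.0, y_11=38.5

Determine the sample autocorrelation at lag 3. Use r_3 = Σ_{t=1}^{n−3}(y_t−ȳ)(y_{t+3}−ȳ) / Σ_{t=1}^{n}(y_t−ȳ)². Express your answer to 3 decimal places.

Mean ȳ = (38.6 + 35.5 + 37.9 + 36.8 + 37.6 + 33.2 + 37.5 + 36.6 + 38.2 + 33.0 + 38.5)/11 = 36.6727
Numerator Σ_{t=1}^{8}(y_t−ȳ)(y_{t+3}−ȳ) = -13.5413
Denominator Σ(y_t−ȳ)² = 39.3818
r_3 = -13.5413 / 39.3818 = -0.344

-0.344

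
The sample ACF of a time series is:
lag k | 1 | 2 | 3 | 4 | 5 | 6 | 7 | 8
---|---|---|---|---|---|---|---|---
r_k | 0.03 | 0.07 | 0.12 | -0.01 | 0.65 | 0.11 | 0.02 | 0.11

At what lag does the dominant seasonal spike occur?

5

The largest autocorrelation is r_5 = 0.65; the remaining lags stay at or below 0.12.
The dominant spike at lag 5 indicates a seasonal period of 5.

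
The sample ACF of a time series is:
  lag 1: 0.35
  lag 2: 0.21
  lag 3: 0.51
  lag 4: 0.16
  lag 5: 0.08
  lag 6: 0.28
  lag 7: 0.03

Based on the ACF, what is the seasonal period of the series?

3

The largest autocorrelation is r_3 = 0.51; the remaining lags stay at or below 0.35. The elevated value at lag 1 (0.35), dropping to 0.21 at lag 2, reflects decaying short-term dependence rather than seasonality.
The dominant spike at lag 3 indicates a seasonal period of 3.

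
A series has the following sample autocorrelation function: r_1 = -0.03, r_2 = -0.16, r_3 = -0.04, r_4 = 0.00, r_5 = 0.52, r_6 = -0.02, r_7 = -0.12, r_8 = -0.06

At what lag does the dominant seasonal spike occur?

The largest autocorrelation is r_5 = 0.52; the remaining lags stay at or below 0.00.
The dominant spike at lag 5 indicates a seasonal period of 5.

5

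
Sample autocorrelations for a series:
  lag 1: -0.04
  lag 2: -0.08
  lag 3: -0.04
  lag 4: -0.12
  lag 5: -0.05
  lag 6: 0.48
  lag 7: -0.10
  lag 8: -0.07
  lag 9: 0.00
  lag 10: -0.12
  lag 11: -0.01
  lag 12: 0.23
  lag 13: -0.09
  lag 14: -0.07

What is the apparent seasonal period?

The largest autocorrelation is r_6 = 0.48, with a weaker echo at lag 12 (0.23); the remaining lags stay at or below 0.00.
The dominant spike at lag 6 indicates a seasonal period of 6.

6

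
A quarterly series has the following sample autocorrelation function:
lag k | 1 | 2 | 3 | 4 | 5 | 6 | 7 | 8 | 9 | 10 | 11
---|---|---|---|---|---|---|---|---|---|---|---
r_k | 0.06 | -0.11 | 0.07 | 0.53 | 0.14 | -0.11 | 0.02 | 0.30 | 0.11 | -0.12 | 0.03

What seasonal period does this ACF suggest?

The largest autocorrelation is r_4 = 0.53, with a weaker echo at lag 8 (0.30); the remaining lags stay at or below 0.14.
The dominant spike at lag 4 indicates a seasonal period of 4.

4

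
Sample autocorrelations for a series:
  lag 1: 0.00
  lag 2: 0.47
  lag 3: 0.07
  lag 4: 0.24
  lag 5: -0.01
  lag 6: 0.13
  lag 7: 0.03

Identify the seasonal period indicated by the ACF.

The largest autocorrelation is r_2 = 0.47, with a weaker echo at lag 4 (0.24); the remaining lags stay at or below 0.13.
The dominant spike at lag 2 indicates a seasonal period of 2.

2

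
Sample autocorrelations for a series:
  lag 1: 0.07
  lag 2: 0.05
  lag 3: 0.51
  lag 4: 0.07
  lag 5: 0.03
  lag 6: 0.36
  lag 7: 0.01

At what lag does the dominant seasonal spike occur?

The largest autocorrelation is r_3 = 0.51, with a weaker echo at lag 6 (0.36); the remaining lags stay at or below 0.07.
The dominant spike at lag 3 indicates a seasonal period of 3.

3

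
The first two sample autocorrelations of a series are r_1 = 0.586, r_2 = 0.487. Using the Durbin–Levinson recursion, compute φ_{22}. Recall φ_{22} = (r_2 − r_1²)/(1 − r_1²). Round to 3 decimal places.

0.219

φ_{22} = (r_2 − r_1²) / (1 − r_1²)
r_1² = (0.586)² = 0.343396
Numerator = 0.487 − 0.3434 = 0.1436; denominator = 1 − 0.3434 = 0.6566
φ_{22} = 0.1436 / 0.6566 = 0.219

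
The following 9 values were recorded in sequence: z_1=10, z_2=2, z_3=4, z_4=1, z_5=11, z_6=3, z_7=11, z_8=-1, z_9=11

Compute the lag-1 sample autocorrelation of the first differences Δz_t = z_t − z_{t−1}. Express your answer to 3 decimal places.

-0.735

First differences Δz: -8, 2, -3, 10, -8, 8, -12, 12
Mean of differences = 0.1250
Numerator Σ(Δz_t−Δz̄)(Δz_{t+1}−Δz̄) = -435.6406
Denominator Σ(Δz_t−Δz̄)² = 592.8750
r_1(Δz) = -435.6406 / 592.8750 = -0.735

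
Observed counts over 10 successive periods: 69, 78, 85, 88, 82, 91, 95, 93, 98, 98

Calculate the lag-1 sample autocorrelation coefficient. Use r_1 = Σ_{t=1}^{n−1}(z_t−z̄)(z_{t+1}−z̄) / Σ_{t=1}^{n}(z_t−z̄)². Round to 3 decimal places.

Mean z̄ = (69 + 78 + 85 + 88 + 82 + 91 + 95 + 93 + 98 + 98)/10 = 87.7000
Numerator Σ_{t=1}^{9}(z_t−z̄)(z_{t+1}−z̄) = 409.7100
Denominator Σ(z_t−z̄)² = 788.1000
r_1 = 409.7100 / 788.1000 = 0.520

0.520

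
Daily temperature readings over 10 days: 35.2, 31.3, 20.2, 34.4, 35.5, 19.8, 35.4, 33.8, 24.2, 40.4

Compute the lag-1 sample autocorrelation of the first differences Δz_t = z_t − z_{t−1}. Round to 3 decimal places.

First differences Δz: -3.9, -11.1, 14.2, 1.1, -15.7, 15.6, -1.6, -9.6, 16.2
Mean of differences = 0.5778
Numerator Σ(Δz_t−Δz̄)(Δz_{t+1}−Δz̄) = -522.2516
Denominator Σ(Δz_t−Δz̄)² = 1185.2756
r_1(Δz) = -522.2516 / 1185.2756 = -0.441

-0.441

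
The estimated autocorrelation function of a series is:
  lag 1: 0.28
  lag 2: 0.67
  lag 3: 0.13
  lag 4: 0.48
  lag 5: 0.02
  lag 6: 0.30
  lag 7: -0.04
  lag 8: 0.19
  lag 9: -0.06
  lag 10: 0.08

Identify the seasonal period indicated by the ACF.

2

The largest autocorrelation is r_2 = 0.67, with weaker echoes at lags 4 (0.48) and 6 (0.30); the remaining lags stay at or below 0.28.
The dominant spike at lag 2 indicates a seasonal period of 2.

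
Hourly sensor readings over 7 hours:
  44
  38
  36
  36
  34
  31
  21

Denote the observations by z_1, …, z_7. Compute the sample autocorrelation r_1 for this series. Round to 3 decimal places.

0.297

Mean z̄ = (44 + 38 + 36 + 36 + 34 + 31 + 21)/7 = 34.2857
Deviations from mean: 9.7143, 3.7143, 1.7143, 1.7143, -0.2857, -3.2857, -13.2857
Σ(z_t−z̄)(z_{t+1}−z̄) = (36.0816) + (6.3673) + (2.9388) + (-0.4898) + (0.9388) + (43.6531) = 89.4898
Denominator Σ(z_t−z̄)² = 301.4286
r_1 = 89.4898 / 301.4286 = 0.297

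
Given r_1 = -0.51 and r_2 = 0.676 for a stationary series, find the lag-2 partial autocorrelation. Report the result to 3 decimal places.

φ_{22} = (r_2 − r_1²) / (1 − r_1²)
r_1² = (-0.51)² = 0.2601
Numerator = 0.676 − 0.2601 = 0.4159; denominator = 1 − 0.2601 = 0.7399
φ_{22} = 0.4159 / 0.7399 = 0.562

0.562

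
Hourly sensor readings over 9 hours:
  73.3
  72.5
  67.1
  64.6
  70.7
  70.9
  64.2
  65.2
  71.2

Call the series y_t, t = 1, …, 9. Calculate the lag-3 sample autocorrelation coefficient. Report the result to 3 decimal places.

0.020

Mean ȳ = (73.3 + 72.5 + 67.1 + 64.6 + 70.7 + 70.9 + 64.2 + 65.2 + 71.2)/9 = 68.8556
Σ(y_t−ȳ)(y_{t+3}−ȳ) = (-18.9136) + (6.7220) + (-3.5891) + (19.8120) + (-6.7425) + (4.7931) = 2.0819
Denominator Σ(y_t−ȳ)² = 102.3422
r_3 = 2.0819 / 102.3422 = 0.020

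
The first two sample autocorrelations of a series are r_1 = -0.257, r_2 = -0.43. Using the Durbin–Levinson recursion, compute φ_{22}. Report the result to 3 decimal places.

φ_{22} = (r_2 − r_1²) / (1 − r_1²)
r_1² = (-0.257)² = 0.066049
Numerator = -0.43 − 0.0660 = -0.4960; denominator = 1 − 0.0660 = 0.9340
φ_{22} = -0.4960 / 0.9340 = -0.531

-0.531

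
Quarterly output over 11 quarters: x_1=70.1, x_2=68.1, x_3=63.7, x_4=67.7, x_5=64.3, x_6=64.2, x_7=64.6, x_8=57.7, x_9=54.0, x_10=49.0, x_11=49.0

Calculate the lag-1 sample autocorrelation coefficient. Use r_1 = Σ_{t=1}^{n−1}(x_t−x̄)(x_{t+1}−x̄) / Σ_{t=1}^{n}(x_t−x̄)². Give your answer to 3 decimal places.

0.678

Mean x̄ = (70.1 + 68.1 + 63.7 + 67.7 + 64.3 + 64.2 + 64.6 + 57.7 + 54.0 + 49.0 + 49.0)/11 = 61.1273
Numerator Σ_{t=1}^{10}(x_t−x̄)(x_{t+1}−x̄) = 384.7165
Denominator Σ(x_t−x̄)² = 567.2018
r_1 = 384.7165 / 567.2018 = 0.678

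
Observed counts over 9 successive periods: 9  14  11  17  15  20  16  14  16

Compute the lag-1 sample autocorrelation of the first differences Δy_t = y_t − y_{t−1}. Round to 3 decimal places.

First differences Δy: 5, -3, 6, -2, 5, -4, -2, 2
Mean of differences = 0.8750
Numerator Σ(Δy_t−Δȳ)(Δy_{t+1}−Δȳ) = -71.7656
Denominator Σ(Δy_t−Δȳ)² = 116.8750
r_1(Δy) = -71.7656 / 116.8750 = -0.614

-0.614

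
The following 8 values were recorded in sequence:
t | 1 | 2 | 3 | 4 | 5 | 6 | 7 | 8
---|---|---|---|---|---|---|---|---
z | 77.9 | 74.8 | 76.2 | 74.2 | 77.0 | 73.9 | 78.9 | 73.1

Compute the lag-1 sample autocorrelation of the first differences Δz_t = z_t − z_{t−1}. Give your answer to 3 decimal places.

-0.719

First differences Δz: -3.1, 1.4, -2.0, 2.8, -3.1, 5.0, -5.8
Mean of differences = -0.6857
Numerator Σ(Δz_t−Δz̄)(Δz_{t+1}−Δz̄) = -63.5788
Denominator Σ(Δz_t−Δz̄)² = 88.3686
r_1(Δz) = -63.5788 / 88.3686 = -0.719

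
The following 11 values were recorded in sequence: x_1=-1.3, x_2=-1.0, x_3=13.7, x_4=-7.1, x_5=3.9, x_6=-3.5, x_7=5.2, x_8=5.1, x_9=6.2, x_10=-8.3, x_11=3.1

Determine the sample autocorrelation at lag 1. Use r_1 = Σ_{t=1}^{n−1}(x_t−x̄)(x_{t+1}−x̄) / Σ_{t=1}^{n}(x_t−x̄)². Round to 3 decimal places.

Mean x̄ = (-1.3 − 1.0 + 13.7 − 7.1 + 3.9 − 3.5 + 5.2 + 5.1 + 6.2 − 8.3 + 3.1)/11 = 1.4545
Numerator Σ_{t=1}^{10}(x_t−x̄)(x_{t+1}−x̄) = -211.0302
Denominator Σ(x_t−x̄)² = 414.9673
r_1 = -211.0302 / 414.9673 = -0.509

-0.509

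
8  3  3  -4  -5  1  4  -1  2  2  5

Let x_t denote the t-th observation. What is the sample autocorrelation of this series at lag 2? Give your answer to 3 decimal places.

-0.120

Mean x̄ = (8 + 3 + 3 − 4 − 5 + 1 + 4 − 1 + 2 + 2 + 5)/11 = 1.6364
Numerator Σ_{t=1}^{9}(x_t−x̄)(x_{t+2}−x̄) = -17.3554
Denominator Σ(x_t−x̄)² = 144.5455
r_2 = -17.3554 / 144.5455 = -0.120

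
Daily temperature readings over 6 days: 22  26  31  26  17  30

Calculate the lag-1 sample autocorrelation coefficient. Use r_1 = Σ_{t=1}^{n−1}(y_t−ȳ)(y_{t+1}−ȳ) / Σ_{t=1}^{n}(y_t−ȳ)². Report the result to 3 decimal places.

-0.289

Mean ȳ = (22 + 26 + 31 + 26 + 17 + 30)/6 = 25.3333
Deviations from mean: -3.3333, 0.6667, 5.6667, 0.6667, -8.3333, 4.6667
Σ(y_t−ȳ)(y_{t+1}−ȳ) = (-2.2222) + (3.7778) + (3.7778) + (-5.5556) + (-38.8889) = -39.1111
Denominator Σ(y_t−ȳ)² = 135.3333
r_1 = -39.1111 / 135.3333 = -0.289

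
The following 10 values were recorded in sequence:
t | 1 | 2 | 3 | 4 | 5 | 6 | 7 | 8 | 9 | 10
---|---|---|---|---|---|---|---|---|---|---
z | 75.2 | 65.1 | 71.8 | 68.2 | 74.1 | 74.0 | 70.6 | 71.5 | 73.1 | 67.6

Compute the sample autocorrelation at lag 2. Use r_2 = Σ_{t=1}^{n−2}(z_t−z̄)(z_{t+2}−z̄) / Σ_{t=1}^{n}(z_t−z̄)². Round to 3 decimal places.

0.116

Mean z̄ = (75.2 + 65.1 + 71.8 + 68.2 + 74.1 + 74.0 + 70.6 + 71.5 + 73.1 + 67.6)/10 = 71.1200
Numerator Σ_{t=1}^{8}(z_t−z̄)(z_{t+2}−z̄) = 11.1472
Denominator Σ(z_t−z̄)² = 95.7760
r_2 = 11.1472 / 95.7760 = 0.116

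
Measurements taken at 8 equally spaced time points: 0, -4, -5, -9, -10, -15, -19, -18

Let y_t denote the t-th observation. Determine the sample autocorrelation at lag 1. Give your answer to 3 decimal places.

Mean ȳ = (0 − 4 − 5 − 9 − 10 − 15 − 19 − 18)/8 = -10.0000
Deviations from mean: 10.0000, 6.0000, 5.0000, 1.0000, 0.0000, -5.0000, -9.0000, -8.0000
Numerator Σ_{t=1}^{7}(y_t−ȳ)(y_{t+1}−ȳ) = 212.0000
Denominator Σ(y_t−ȳ)² = 332.0000
r_1 = 212.0000 / 332.0000 = 0.639

0.639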